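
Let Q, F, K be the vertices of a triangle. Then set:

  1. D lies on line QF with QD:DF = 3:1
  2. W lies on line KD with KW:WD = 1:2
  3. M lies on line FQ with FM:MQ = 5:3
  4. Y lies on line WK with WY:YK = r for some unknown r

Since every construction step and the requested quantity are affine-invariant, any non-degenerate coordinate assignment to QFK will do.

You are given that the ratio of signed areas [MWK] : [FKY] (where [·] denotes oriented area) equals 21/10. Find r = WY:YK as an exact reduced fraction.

Assign Q = (0, 0), F = (1, 0), K = (0, 1) — the answer is frame-independent, so this choice is without loss of generality.
1. D lies on line QF with QD:DF = 3:1 ⇒ D = (3/4, 0)
2. W lies on line KD with KW:WD = 1:2 ⇒ W = (1/4, 2/3)
3. M lies on line FQ with FM:MQ = 5:3 ⇒ M = (3/8, 0)
4. With WY:YK = r, write λ = r/(r+1) so Y = W + λ·(K−W); Y is affine-linear in λ
Every point depending on Y is an affine combination of Y and λ-independent points, so each such coordinate is linear in λ; the λ² term in each signed area is a multiple of (K−W)×(K−W) = 0, so 2·[MWK] and 2·[FKY] are each linear in λ. Evaluating at λ=0 and λ=1:
  2·[MWK] = 1/8,   2·[FKY] = -1/12·λ + 1/12
So [MWK]:[FKY] = (1/8) / (-1/12·λ + 1/12). Setting this equal to 21/10:
  1/8 = 21/10·(-1/12·λ + 1/12)  ⇒  λ = 2/7
Then r = λ/(1−λ) = (2/7)/(5/7) = 2/5. Check: with r = 2/5, Y = (5/28, 16/21) and [MWK]:[FKY] = 21/10 as required.

r = 2/5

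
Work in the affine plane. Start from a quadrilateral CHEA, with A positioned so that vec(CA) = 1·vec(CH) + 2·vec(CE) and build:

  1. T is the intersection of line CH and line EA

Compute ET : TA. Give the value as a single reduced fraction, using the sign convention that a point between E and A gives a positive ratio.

ET:TA = -1/2

Choose coordinates C = (0, 0), H = (1, 0), E = (0, 1), A = (1, 2).
1. T is the intersection of line CH and line EA ⇒ T = (-1, 0)
T = E + t·(A−E) with t = -1, so ET:TA = t:(1−t) = -1:2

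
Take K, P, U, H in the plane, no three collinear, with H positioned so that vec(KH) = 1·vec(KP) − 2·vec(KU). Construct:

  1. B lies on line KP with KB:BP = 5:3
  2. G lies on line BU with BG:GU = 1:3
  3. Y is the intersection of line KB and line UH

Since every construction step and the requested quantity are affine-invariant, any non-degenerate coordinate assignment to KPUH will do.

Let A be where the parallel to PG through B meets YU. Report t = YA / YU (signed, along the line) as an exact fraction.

Work in coordinates with K = (0, 0), P = (1, 0), U = (0, 1), H = (1, -2).
1. B lies on line KP with KB:BP = 5:3 ⇒ B = (5/8, 0)
2. G lies on line BU with BG:GU = 1:3 ⇒ G = (15/32, 1/4)
3. Y is the intersection of line KB and line UH ⇒ Y = (1/3, 0)
through B parallel to PG: direction (-17/32, 1/4); meets YU at A = (12/43, 7/43)
A = Y + t·(U−Y) with t = 7/43

t = 7/43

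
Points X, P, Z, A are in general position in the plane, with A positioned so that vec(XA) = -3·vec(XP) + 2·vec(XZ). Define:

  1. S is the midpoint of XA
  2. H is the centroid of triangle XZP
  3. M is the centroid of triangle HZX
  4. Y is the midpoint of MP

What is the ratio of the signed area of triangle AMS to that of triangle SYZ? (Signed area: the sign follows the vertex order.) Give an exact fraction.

Assign X = (0, 0), P = (1, 0), Z = (0, 1), A = (-3, 2) — the answer is frame-independent, so this choice is without loss of generality.
1. S is the midpoint of XA ⇒ S = (-3/2, 1)
2. H is the centroid of triangle XZP ⇒ H = (1/3, 1/3)
3. M is the centroid of triangle HZX ⇒ M = (1/9, 4/9)
4. Y is the midpoint of MP ⇒ Y = (5/9, 2/9)
2·[AMS] = -7/9, 2·[SYZ] = 7/6
[AMS]:[SYZ] = -7/9:7/6 = -2/3

[AMS]:[SYZ] = -2/3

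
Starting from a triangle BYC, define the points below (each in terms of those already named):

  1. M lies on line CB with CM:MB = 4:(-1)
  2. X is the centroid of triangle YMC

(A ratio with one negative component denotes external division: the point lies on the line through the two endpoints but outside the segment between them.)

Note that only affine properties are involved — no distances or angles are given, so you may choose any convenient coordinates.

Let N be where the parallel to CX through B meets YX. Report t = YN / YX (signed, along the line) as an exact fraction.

Assign B = (0, 0), Y = (1, 0), C = (0, 1) — the answer is frame-independent, so this choice is without loss of generality.
1. M lies on line CB with CM:MB = 4:(-1) ⇒ M = (0, -1/3)
2. X is the centroid of triangle YMC ⇒ X = (1/3, 2/9)
through B parallel to CX: direction (1/3, -7/9); meets YX at N = (-1/6, 7/18)
N = Y + t·(X−Y) with t = 7/4

t = 7/4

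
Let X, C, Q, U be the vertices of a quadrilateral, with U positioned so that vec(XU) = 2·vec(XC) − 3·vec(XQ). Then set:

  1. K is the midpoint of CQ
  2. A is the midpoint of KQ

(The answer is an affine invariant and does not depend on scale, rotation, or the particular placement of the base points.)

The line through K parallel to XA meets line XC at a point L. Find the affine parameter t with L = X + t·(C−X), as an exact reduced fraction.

t = 1/3

Work in coordinates with X = (0, 0), C = (1, 0), Q = (0, 1), U = (2, -3).
1. K is the midpoint of CQ ⇒ K = (1/2, 1/2)
2. A is the midpoint of KQ ⇒ A = (1/4, 3/4)
through K parallel to XA: direction (1/4, 3/4); meets XC at L = (1/3, 0)
L = X + t·(C−X) with t = 1/3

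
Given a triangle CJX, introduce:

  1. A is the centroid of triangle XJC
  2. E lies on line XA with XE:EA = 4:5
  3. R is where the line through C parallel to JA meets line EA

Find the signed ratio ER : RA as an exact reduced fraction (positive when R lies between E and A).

Set C = (0, 0), J = (1, 0), X = (0, 1); any affine frame gives the same invariant.
1. A is the centroid of triangle XJC ⇒ A = (1/3, 1/3)
2. E lies on line XA with XE:EA = 4:5 ⇒ E = (4/27, 19/27)
3. R is where the line through C parallel to JA meets line EA ⇒ R = (2/3, -1/3)
R = E + t·(A−E) with t = 14/5, so ER:RA = t:(1−t) = 14/5:-9/5

ER:RA = -14/9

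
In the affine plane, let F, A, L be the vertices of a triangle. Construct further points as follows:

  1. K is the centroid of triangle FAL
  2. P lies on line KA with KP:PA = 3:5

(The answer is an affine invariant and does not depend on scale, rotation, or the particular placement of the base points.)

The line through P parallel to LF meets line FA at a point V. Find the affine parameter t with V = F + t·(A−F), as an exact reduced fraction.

t = 7/12

Work in coordinates with F = (0, 0), A = (1, 0), L = (0, 1).
1. K is the centroid of triangle FAL ⇒ K = (1/3, 1/3)
2. P lies on line KA with KP:PA = 3:5 ⇒ P = (7/12, 5/24)
through P parallel to LF: direction (0, -1); meets FA at V = (7/12, 0)
V = F + t·(A−F) with t = 7/12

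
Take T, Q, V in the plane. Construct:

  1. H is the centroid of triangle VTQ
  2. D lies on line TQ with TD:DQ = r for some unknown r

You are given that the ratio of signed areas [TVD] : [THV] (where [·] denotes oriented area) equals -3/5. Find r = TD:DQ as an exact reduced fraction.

Assign T = (0, 0), Q = (1, 0), V = (0, 1) — the answer is frame-independent, so this choice is without loss of generality.
1. H is the centroid of triangle VTQ ⇒ H = (1/3, 1/3)
2. With TD:DQ = r, write λ = r/(r+1) so D = T + λ·(Q−T); D is affine-linear in λ
Every point depending on D is an affine combination of D and λ-independent points, so each such coordinate is linear in λ; the λ² term in each signed area is a multiple of (Q−T)×(Q−T) = 0, so 2·[TVD] and 2·[THV] are each linear in λ. Evaluating at λ=0 and λ=1:
  2·[TVD] = −λ,   2·[THV] = 1/3
So [TVD]:[THV] = (−λ) / (1/3). Setting this equal to -3/5:
  −λ = -3/5·(1/3)  ⇒  λ = 1/5
Then r = λ/(1−λ) = (1/5)/(4/5) = 1/4. Check: with r = 1/4, D = (1/5, 0) and [TVD]:[THV] = -3/5 as required.

r = 1/4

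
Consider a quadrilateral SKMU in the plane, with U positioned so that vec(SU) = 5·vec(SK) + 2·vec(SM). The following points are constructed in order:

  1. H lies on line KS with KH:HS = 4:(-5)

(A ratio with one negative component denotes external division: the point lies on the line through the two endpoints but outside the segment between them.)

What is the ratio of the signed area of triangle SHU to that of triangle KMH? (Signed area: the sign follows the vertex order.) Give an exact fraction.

[SHU]:[KMH] = -5/2

Assign S = (0, 0), K = (1, 0), M = (0, 1), U = (5, 2) — the answer is frame-independent, so this choice is without loss of generality.
1. H lies on line KS with KH:HS = 4:(-5) ⇒ H = (5, 0)
2·[SHU] = 10, 2·[KMH] = -4
[SHU]:[KMH] = 10:-4 = -5/2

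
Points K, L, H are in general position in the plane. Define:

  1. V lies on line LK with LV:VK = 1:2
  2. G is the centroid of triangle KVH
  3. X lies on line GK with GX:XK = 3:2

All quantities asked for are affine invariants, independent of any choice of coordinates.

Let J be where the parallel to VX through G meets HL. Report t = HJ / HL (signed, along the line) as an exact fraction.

Set K = (0, 0), L = (1, 0), H = (0, 1); any affine frame gives the same invariant.
1. V lies on line LK with LV:VK = 1:2 ⇒ V = (2/3, 0)
2. G is the centroid of triangle KVH ⇒ G = (2/9, 1/3)
3. X lies on line GK with GX:XK = 3:2 ⇒ X = (4/45, 2/15)
through G parallel to VX: direction (-26/45, 2/15); meets HL at J = (4/5, 1/5)
J = H + t·(L−H) with t = 4/5

t = 4/5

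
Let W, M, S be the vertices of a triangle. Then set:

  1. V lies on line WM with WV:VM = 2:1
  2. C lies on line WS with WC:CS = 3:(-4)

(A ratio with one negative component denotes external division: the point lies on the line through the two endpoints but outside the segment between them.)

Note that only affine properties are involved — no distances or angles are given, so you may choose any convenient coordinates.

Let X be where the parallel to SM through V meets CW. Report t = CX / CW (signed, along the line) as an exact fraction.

Work in coordinates with W = (0, 0), M = (1, 0), S = (0, 1).
1. V lies on line WM with WV:VM = 2:1 ⇒ V = (2/3, 0)
2. C lies on line WS with WC:CS = 3:(-4) ⇒ C = (0, -3)
through V parallel to SM: direction (1, -1); meets CW at X = (0, 2/3)
X = C + t·(W−C) with t = 11/9

t = 11/9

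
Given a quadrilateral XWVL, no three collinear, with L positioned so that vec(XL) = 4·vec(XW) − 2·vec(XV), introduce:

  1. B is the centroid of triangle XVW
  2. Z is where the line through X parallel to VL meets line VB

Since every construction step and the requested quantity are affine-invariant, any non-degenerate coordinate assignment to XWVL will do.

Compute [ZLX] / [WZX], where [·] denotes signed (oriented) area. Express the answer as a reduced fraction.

[ZLX]:[WZX] = -4/3

Assign X = (0, 0), W = (1, 0), V = (0, 1), L = (4, -2) — the answer is frame-independent, so this choice is without loss of generality.
1. B is the centroid of triangle XVW ⇒ B = (1/3, 1/3)
2. Z is where the line through X parallel to VL meets line VB ⇒ Z = (4/5, -3/5)
2·[ZLX] = 4/5, 2·[WZX] = -3/5
[ZLX]:[WZX] = 4/5:-3/5 = -4/3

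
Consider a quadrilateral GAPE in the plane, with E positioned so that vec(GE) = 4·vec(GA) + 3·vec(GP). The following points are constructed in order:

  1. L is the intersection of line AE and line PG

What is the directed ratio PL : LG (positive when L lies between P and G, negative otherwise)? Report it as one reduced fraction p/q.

Work in coordinates with G = (0, 0), A = (1, 0), P = (0, 1), E = (4, 3).
1. L is the intersection of line AE and line PG ⇒ L = (0, -1)
L = P + t·(G−P) with t = 2, so PL:LG = t:(1−t) = 2:-1

PL:LG = -2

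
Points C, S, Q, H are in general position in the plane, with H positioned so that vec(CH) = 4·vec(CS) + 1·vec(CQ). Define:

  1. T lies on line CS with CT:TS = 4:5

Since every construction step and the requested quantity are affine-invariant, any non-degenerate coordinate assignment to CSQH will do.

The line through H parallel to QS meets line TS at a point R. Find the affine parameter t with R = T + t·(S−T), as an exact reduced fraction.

t = 41/5

Work in coordinates with C = (0, 0), S = (1, 0), Q = (0, 1), H = (4, 1).
1. T lies on line CS with CT:TS = 4:5 ⇒ T = (4/9, 0)
through H parallel to QS: direction (1, -1); meets TS at R = (5, 0)
R = T + t·(S−T) with t = 41/5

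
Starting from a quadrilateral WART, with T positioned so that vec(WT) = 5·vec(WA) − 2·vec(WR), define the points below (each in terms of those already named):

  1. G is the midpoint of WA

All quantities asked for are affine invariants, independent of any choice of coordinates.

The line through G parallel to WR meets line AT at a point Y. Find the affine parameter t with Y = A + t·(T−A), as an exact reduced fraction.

Choose coordinates W = (0, 0), A = (1, 0), R = (0, 1), T = (5, -2).
1. G is the midpoint of WA ⇒ G = (1/2, 0)
through G parallel to WR: direction (0, 1); meets AT at Y = (1/2, 1/4)
Y = A + t·(T−A) with t = -1/8

t = -1/8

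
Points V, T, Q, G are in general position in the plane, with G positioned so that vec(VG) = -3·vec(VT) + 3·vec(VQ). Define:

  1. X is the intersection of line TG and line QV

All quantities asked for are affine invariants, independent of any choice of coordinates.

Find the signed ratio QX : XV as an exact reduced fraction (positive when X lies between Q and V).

QX:XV = 1/3

Choose coordinates V = (0, 0), T = (1, 0), Q = (0, 1), G = (-3, 3).
1. X is the intersection of line TG and line QV ⇒ X = (0, 3/4)
X = Q + t·(V−Q) with t = 1/4, so QX:XV = t:(1−t) = 1/4:3/4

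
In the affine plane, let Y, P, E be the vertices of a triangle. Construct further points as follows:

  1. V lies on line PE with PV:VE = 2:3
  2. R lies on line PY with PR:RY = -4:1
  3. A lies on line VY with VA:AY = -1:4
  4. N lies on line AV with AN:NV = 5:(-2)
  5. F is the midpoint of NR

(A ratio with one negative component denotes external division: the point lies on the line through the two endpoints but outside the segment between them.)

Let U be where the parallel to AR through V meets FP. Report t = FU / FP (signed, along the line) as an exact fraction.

Assign Y = (0, 0), P = (1, 0), E = (0, 1) — the answer is frame-independent, so this choice is without loss of generality.
1. V lies on line PE with PV:VE = 2:3 ⇒ V = (3/5, 2/5)
2. R lies on line PY with PR:RY = -4:1 ⇒ R = (-1/3, 0)
3. A lies on line VY with VA:AY = -1:4 ⇒ A = (4/5, 8/15)
4. N lies on line AV with AN:NV = 5:(-2) ⇒ N = (7/15, 14/45)
5. F is the midpoint of NR ⇒ F = (1/15, 7/45)
through V parallel to AR: direction (-17/15, -8/15); meets FP at U = (1/13, 2/13)
U = F + t·(P−F) with t = 1/91

t = 1/91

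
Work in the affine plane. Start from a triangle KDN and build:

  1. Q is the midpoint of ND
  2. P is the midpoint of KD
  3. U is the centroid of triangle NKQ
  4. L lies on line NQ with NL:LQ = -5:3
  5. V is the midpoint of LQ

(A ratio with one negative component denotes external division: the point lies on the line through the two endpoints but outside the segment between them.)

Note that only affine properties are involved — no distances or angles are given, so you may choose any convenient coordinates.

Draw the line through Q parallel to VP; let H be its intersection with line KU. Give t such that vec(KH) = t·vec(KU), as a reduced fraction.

t = 3/4

Set K = (0, 0), D = (1, 0), N = (0, 1); any affine frame gives the same invariant.
1. Q is the midpoint of ND ⇒ Q = (1/2, 1/2)
2. P is the midpoint of KD ⇒ P = (1/2, 0)
3. U is the centroid of triangle NKQ ⇒ U = (1/6, 1/2)
4. L lies on line NQ with NL:LQ = -5:3 ⇒ L = (5/4, -1/4)
5. V is the midpoint of LQ ⇒ V = (7/8, 1/8)
through Q parallel to VP: direction (-3/8, -1/8); meets KU at H = (1/8, 3/8)
H = K + t·(U−K) with t = 3/4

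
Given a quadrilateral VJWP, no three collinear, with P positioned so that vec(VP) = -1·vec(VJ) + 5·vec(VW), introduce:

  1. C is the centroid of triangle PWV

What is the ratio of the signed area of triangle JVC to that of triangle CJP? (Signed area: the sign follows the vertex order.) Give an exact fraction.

[JVC]:[CJP] = -3/4

Choose coordinates V = (0, 0), J = (1, 0), W = (0, 1), P = (-1, 5).
1. C is the centroid of triangle PWV ⇒ C = (-1/3, 2)
2·[JVC] = -2, 2·[CJP] = 8/3
[JVC]:[CJP] = -2:8/3 = -3/4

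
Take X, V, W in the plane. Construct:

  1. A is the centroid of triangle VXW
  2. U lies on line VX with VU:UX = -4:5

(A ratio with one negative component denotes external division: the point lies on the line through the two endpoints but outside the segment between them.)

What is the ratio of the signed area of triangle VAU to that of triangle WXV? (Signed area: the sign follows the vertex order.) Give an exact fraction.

[VAU]:[WXV] = -4/3

Assign X = (0, 0), V = (1, 0), W = (0, 1) — the answer is frame-independent, so this choice is without loss of generality.
1. A is the centroid of triangle VXW ⇒ A = (1/3, 1/3)
2. U lies on line VX with VU:UX = -4:5 ⇒ U = (5, 0)
2·[VAU] = -4/3, 2·[WXV] = 1
[VAU]:[WXV] = -4/3:1 = -4/3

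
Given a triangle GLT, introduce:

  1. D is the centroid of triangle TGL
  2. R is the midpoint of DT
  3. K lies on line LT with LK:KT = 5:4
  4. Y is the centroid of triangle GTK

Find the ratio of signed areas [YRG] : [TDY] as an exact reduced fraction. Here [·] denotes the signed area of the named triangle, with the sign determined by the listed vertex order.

Assign G = (0, 0), L = (1, 0), T = (0, 1) — the answer is frame-independent, so this choice is without loss of generality.
1. D is the centroid of triangle TGL ⇒ D = (1/3, 1/3)
2. R is the midpoint of DT ⇒ R = (1/6, 2/3)
3. K lies on line LT with LK:KT = 5:4 ⇒ K = (4/9, 5/9)
4. Y is the centroid of triangle GTK ⇒ Y = (4/27, 14/27)
2·[YRG] = 1/81, 2·[TDY] = -5/81
[YRG]:[TDY] = 1/81:-5/81 = -1/5

[YRG]:[TDY] = -1/5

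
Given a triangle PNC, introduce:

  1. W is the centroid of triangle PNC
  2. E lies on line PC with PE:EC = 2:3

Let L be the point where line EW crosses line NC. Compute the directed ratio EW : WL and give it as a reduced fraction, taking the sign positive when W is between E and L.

EW:WL = 4/5

Assign P = (0, 0), N = (1, 0), C = (0, 1) — the answer is frame-independent, so this choice is without loss of generality.
1. W is the centroid of triangle PNC ⇒ W = (1/3, 1/3)
2. E lies on line PC with PE:EC = 2:3 ⇒ E = (0, 2/5)
line EW meets NC at L = (3/4, 1/4)
W = E + t·(L−E) with t = 4/9, so EW:WL = 4/9:5/9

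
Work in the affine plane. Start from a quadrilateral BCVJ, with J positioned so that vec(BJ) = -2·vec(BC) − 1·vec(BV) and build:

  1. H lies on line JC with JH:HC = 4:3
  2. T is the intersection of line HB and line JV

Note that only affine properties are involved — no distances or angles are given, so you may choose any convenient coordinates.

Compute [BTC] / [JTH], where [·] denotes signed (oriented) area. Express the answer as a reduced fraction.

Work in coordinates with B = (0, 0), C = (1, 0), V = (0, 1), J = (-2, -1).
1. H lies on line JC with JH:HC = 4:3 ⇒ H = (-2/7, -3/7)
2. T is the intersection of line HB and line JV ⇒ T = (2, 3)
2·[BTC] = -3, 2·[JTH] = -32/7
[BTC]:[JTH] = -3:-32/7 = 21/32

[BTC]:[JTH] = 21/32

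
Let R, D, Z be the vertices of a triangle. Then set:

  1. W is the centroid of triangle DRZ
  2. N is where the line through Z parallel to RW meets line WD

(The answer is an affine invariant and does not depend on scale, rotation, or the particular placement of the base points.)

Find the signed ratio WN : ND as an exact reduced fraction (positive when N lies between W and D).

Assign R = (0, 0), D = (1, 0), Z = (0, 1) — the answer is frame-independent, so this choice is without loss of generality.
1. W is the centroid of triangle DRZ ⇒ W = (1/3, 1/3)
2. N is where the line through Z parallel to RW meets line WD ⇒ N = (-1/3, 2/3)
N = W + t·(D−W) with t = -1, so WN:ND = t:(1−t) = -1:2

WN:ND = -1/2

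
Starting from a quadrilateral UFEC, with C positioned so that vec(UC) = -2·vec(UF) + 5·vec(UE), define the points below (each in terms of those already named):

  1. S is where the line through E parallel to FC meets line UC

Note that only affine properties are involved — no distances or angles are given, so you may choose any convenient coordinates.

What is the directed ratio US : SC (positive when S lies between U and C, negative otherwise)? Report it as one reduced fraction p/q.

Assign U = (0, 0), F = (1, 0), E = (0, 1), C = (-2, 5) — the answer is frame-independent, so this choice is without loss of generality.
1. S is where the line through E parallel to FC meets line UC ⇒ S = (-6/5, 3)
S = U + t·(C−U) with t = 3/5, so US:SC = t:(1−t) = 3/5:2/5

US:SC = 3/2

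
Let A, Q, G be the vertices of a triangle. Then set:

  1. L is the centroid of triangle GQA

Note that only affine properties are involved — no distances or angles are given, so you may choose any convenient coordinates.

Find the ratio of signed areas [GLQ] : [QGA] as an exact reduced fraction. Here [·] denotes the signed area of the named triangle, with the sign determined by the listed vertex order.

Work in coordinates with A = (0, 0), Q = (1, 0), G = (0, 1).
1. L is the centroid of triangle GQA ⇒ L = (1/3, 1/3)
2·[GLQ] = 1/3, 2·[QGA] = 1
[GLQ]:[QGA] = 1/3:1 = 1/3

[GLQ]:[QGA] = 1/3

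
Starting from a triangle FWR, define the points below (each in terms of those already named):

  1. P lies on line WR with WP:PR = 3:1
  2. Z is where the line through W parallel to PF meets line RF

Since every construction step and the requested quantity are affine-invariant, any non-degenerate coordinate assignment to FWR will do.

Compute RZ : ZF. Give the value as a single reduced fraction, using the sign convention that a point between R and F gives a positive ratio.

RZ:ZF = -4/3

Choose coordinates F = (0, 0), W = (1, 0), R = (0, 1).
1. P lies on line WR with WP:PR = 3:1 ⇒ P = (1/4, 3/4)
2. Z is where the line through W parallel to PF meets line RF ⇒ Z = (0, -3)
Z = R + t·(F−R) with t = 4, so RZ:ZF = t:(1−t) = 4:-3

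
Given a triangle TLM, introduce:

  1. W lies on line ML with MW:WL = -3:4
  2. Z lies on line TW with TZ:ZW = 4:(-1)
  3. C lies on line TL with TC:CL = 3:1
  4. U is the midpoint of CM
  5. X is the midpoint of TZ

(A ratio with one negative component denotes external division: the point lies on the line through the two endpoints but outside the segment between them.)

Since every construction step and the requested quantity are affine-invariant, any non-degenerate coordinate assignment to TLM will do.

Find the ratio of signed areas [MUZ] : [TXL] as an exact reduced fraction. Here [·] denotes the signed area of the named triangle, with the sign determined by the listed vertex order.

[MUZ]:[TXL] = 9/64

Assign T = (0, 0), L = (1, 0), M = (0, 1) — the answer is frame-independent, so this choice is without loss of generality.
1. W lies on line ML with MW:WL = -3:4 ⇒ W = (-3, 4)
2. Z lies on line TW with TZ:ZW = 4:(-1) ⇒ Z = (-4, 16/3)
3. C lies on line TL with TC:CL = 3:1 ⇒ C = (3/4, 0)
4. U is the midpoint of CM ⇒ U = (3/8, 1/2)
5. X is the midpoint of TZ ⇒ X = (-2, 8/3)
2·[MUZ] = -3/8, 2·[TXL] = -8/3
[MUZ]:[TXL] = -3/8:-8/3 = 9/64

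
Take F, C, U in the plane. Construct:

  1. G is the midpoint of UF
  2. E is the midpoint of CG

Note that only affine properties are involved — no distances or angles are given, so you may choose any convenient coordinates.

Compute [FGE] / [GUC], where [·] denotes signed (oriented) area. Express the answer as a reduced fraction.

Set F = (0, 0), C = (1, 0), U = (0, 1); any affine frame gives the same invariant.
1. G is the midpoint of UF ⇒ G = (0, 1/2)
2. E is the midpoint of CG ⇒ E = (1/2, 1/4)
2·[FGE] = -1/4, 2·[GUC] = -1/2
[FGE]:[GUC] = -1/4:-1/2 = 1/2

[FGE]:[GUC] = 1/2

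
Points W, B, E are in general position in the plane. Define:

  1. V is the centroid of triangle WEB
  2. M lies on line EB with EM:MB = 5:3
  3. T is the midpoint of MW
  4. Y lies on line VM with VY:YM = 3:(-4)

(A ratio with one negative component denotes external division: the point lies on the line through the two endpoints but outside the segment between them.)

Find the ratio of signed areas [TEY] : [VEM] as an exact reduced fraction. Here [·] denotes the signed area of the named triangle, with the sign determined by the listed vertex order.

[TEY]:[VEM] = -33/10

Choose coordinates W = (0, 0), B = (1, 0), E = (0, 1).
1. V is the centroid of triangle WEB ⇒ V = (1/3, 1/3)
2. M lies on line EB with EM:MB = 5:3 ⇒ M = (5/8, 3/8)
3. T is the midpoint of MW ⇒ T = (5/16, 3/16)
4. Y lies on line VM with VY:YM = 3:(-4) ⇒ Y = (-13/24, 5/24)
2·[TEY] = 11/16, 2·[VEM] = -5/24
[TEY]:[VEM] = 11/16:-5/24 = -33/10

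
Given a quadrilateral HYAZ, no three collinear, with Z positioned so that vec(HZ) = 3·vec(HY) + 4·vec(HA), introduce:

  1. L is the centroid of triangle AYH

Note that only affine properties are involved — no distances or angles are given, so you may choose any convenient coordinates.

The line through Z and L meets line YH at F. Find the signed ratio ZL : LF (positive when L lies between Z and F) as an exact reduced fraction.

ZL:LF = 11

Assign H = (0, 0), Y = (1, 0), A = (0, 1), Z = (3, 4) — the answer is frame-independent, so this choice is without loss of generality.
1. L is the centroid of triangle AYH ⇒ L = (1/3, 1/3)
line ZL meets YH at F = (1/11, 0)
L = Z + t·(F−Z) with t = 11/12, so ZL:LF = 11/12:1/12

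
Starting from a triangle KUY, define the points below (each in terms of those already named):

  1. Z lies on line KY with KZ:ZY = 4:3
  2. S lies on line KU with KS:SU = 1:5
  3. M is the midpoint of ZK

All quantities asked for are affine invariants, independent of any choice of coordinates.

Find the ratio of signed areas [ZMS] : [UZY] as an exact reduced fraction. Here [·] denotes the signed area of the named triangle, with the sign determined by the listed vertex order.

[ZMS]:[UZY] = -1/9

Assign K = (0, 0), U = (1, 0), Y = (0, 1) — the answer is frame-independent, so this choice is without loss of generality.
1. Z lies on line KY with KZ:ZY = 4:3 ⇒ Z = (0, 4/7)
2. S lies on line KU with KS:SU = 1:5 ⇒ S = (1/6, 0)
3. M is the midpoint of ZK ⇒ M = (0, 2/7)
2·[ZMS] = 1/21, 2·[UZY] = -3/7
[ZMS]:[UZY] = 1/21:-3/7 = -1/9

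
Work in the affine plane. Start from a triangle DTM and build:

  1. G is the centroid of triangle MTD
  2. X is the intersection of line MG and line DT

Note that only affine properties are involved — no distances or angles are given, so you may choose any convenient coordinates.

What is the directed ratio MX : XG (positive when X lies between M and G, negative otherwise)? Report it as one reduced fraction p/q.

MX:XG = -3

Set D = (0, 0), T = (1, 0), M = (0, 1); any affine frame gives the same invariant.
1. G is the centroid of triangle MTD ⇒ G = (1/3, 1/3)
2. X is the intersection of line MG and line DT ⇒ X = (1/2, 0)
X = M + t·(G−M) with t = 3/2, so MX:XG = t:(1−t) = 3/2:-1/2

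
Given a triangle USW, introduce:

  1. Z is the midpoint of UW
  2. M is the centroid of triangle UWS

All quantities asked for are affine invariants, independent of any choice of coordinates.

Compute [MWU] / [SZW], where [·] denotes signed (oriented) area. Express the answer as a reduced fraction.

Assign U = (0, 0), S = (1, 0), W = (0, 1) — the answer is frame-independent, so this choice is without loss of generality.
1. Z is the midpoint of UW ⇒ Z = (0, 1/2)
2. M is the centroid of triangle UWS ⇒ M = (1/3, 1/3)
2·[MWU] = 1/3, 2·[SZW] = -1/2
[MWU]:[SZW] = 1/3:-1/2 = -2/3

[MWU]:[SZW] = -2/3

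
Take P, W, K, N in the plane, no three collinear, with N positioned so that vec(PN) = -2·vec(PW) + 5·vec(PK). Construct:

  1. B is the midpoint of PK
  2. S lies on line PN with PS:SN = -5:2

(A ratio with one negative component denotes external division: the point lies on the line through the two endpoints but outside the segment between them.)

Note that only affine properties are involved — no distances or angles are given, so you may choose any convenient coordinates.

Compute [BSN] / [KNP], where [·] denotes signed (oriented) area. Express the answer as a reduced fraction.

[BSN]:[KNP] = 1/3

Work in coordinates with P = (0, 0), W = (1, 0), K = (0, 1), N = (-2, 5).
1. B is the midpoint of PK ⇒ B = (0, 1/2)
2. S lies on line PN with PS:SN = -5:2 ⇒ S = (-10/3, 25/3)
2·[BSN] = 2/3, 2·[KNP] = 2
[BSN]:[KNP] = 2/3:2 = 1/3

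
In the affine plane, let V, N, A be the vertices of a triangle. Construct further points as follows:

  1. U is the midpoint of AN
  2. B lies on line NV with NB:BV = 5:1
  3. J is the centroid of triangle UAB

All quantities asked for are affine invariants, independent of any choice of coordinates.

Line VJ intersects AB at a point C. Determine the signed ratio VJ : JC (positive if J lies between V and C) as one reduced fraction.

VJ:JC = -11/5

Assign V = (0, 0), N = (1, 0), A = (0, 1) — the answer is frame-independent, so this choice is without loss of generality.
1. U is the midpoint of AN ⇒ U = (1/2, 1/2)
2. B lies on line NV with NB:BV = 5:1 ⇒ B = (1/6, 0)
3. J is the centroid of triangle UAB ⇒ J = (2/9, 1/2)
line VJ meets AB at C = (4/33, 3/11)
J = V + t·(C−V) with t = 11/6, so VJ:JC = 11/6:-5/6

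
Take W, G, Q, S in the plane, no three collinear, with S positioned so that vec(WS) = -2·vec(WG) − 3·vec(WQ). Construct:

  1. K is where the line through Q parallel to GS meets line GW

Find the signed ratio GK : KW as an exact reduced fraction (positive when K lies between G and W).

Set W = (0, 0), G = (1, 0), Q = (0, 1), S = (-2, -3); any affine frame gives the same invariant.
1. K is where the line through Q parallel to GS meets line GW ⇒ K = (-1, 0)
K = G + t·(W−G) with t = 2, so GK:KW = t:(1−t) = 2:-1

GK:KW = -2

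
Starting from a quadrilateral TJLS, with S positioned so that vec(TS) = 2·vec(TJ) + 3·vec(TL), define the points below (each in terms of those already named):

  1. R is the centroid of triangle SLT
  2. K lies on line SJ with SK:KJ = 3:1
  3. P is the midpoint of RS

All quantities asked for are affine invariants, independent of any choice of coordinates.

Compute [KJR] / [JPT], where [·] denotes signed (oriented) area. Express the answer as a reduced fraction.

Work in coordinates with T = (0, 0), J = (1, 0), L = (0, 1), S = (2, 3).
1. R is the centroid of triangle SLT ⇒ R = (2/3, 4/3)
2. K lies on line SJ with SK:KJ = 3:1 ⇒ K = (5/4, 3/4)
3. P is the midpoint of RS ⇒ P = (4/3, 13/6)
2·[KJR] = -7/12, 2·[JPT] = 13/6
[KJR]:[JPT] = -7/12:13/6 = -7/26

[KJR]:[JPT] = -7/26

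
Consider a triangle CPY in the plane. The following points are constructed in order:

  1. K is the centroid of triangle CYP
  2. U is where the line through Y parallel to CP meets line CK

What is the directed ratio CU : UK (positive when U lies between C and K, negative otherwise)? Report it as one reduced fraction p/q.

CU:UK = -3/2

Choose coordinates C = (0, 0), P = (1, 0), Y = (0, 1).
1. K is the centroid of triangle CYP ⇒ K = (1/3, 1/3)
2. U is where the line through Y parallel to CP meets line CK ⇒ U = (1, 1)
U = C + t·(K−C) with t = 3, so CU:UK = t:(1−t) = 3:-2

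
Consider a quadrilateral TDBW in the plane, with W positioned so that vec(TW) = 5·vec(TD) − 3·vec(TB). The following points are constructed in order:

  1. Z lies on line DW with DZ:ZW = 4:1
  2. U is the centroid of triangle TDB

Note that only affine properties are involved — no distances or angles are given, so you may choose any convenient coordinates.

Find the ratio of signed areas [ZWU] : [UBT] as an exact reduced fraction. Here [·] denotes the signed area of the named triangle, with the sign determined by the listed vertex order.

Work in coordinates with T = (0, 0), D = (1, 0), B = (0, 1), W = (5, -3).
1. Z lies on line DW with DZ:ZW = 4:1 ⇒ Z = (21/5, -12/5)
2. U is the centroid of triangle TDB ⇒ U = (1/3, 1/3)
2·[ZWU] = -2/15, 2·[UBT] = 1/3
[ZWU]:[UBT] = -2/15:1/3 = -2/5

[ZWU]:[UBT] = -2/5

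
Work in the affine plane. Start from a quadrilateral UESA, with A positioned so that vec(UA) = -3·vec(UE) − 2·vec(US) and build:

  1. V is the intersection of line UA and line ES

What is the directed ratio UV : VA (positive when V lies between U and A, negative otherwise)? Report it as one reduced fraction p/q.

Choose coordinates U = (0, 0), E = (1, 0), S = (0, 1), A = (-3, -2).
1. V is the intersection of line UA and line ES ⇒ V = (3/5, 2/5)
V = U + t·(A−U) with t = -1/5, so UV:VA = t:(1−t) = -1/5:6/5

UV:VA = -1/6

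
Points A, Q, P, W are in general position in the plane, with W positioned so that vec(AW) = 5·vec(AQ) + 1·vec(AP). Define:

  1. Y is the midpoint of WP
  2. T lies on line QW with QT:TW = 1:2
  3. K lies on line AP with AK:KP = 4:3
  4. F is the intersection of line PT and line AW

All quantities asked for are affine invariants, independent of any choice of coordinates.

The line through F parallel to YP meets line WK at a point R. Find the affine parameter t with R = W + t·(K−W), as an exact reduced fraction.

t = 70/51

Work in coordinates with A = (0, 0), Q = (1, 0), P = (0, 1), W = (5, 1).
1. Y is the midpoint of WP ⇒ Y = (5/2, 1)
2. T lies on line QW with QT:TW = 1:2 ⇒ T = (7/3, 1/3)
3. K lies on line AP with AK:KP = 4:3 ⇒ K = (0, 4/7)
4. F is the intersection of line PT and line AW ⇒ F = (35/17, 7/17)
through F parallel to YP: direction (-5/2, 0); meets WK at R = (-95/51, 7/17)
R = W + t·(K−W) with t = 70/51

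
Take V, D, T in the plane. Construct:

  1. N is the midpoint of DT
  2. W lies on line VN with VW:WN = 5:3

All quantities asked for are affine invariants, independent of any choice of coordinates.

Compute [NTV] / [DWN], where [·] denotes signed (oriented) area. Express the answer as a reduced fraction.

Assign V = (0, 0), D = (1, 0), T = (0, 1) — the answer is frame-independent, so this choice is without loss of generality.
1. N is the midpoint of DT ⇒ N = (1/2, 1/2)
2. W lies on line VN with VW:WN = 5:3 ⇒ W = (5/16, 5/16)
2·[NTV] = 1/2, 2·[DWN] = -3/16
[NTV]:[DWN] = 1/2:-3/16 = -8/3

[NTV]:[DWN] = -8/3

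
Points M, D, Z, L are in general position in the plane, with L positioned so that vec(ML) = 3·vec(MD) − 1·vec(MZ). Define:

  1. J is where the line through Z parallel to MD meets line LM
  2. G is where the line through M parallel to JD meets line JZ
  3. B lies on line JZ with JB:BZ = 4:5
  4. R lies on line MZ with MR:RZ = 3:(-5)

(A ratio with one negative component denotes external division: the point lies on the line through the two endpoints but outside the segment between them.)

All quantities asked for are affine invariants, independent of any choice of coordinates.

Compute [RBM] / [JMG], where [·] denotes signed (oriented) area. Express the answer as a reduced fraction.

Choose coordinates M = (0, 0), D = (1, 0), Z = (0, 1), L = (3, -1).
1. J is where the line through Z parallel to MD meets line LM ⇒ J = (-3, 1)
2. G is where the line through M parallel to JD meets line JZ ⇒ G = (-4, 1)
3. B lies on line JZ with JB:BZ = 4:5 ⇒ B = (-5/3, 1)
4. R lies on line MZ with MR:RZ = 3:(-5) ⇒ R = (0, -3/2)
2·[RBM] = -5/2, 2·[JMG] = -1
[RBM]:[JMG] = -5/2:-1 = 5/2

[RBM]:[JMG] = 5/2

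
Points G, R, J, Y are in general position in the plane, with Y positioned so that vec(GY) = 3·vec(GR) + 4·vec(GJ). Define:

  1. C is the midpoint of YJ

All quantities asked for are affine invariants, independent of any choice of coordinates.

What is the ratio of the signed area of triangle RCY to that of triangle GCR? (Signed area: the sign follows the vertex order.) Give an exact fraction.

[RCY]:[GCR] = 6/5

Set G = (0, 0), R = (1, 0), J = (0, 1), Y = (3, 4); any affine frame gives the same invariant.
1. C is the midpoint of YJ ⇒ C = (3/2, 5/2)
2·[RCY] = -3, 2·[GCR] = -5/2
[RCY]:[GCR] = -3:-5/2 = 6/5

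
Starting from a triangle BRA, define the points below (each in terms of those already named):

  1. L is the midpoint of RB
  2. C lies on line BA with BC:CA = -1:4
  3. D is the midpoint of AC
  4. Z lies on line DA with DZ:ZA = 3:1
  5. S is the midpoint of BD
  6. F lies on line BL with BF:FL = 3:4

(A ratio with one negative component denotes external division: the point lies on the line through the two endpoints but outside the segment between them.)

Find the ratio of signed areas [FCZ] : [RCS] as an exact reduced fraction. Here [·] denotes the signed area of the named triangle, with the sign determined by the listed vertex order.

[FCZ]:[RCS] = 1/2

Choose coordinates B = (0, 0), R = (1, 0), A = (0, 1).
1. L is the midpoint of RB ⇒ L = (1/2, 0)
2. C lies on line BA with BC:CA = -1:4 ⇒ C = (0, -1/3)
3. D is the midpoint of AC ⇒ D = (0, 1/3)
4. Z lies on line DA with DZ:ZA = 3:1 ⇒ Z = (0, 5/6)
5. S is the midpoint of BD ⇒ S = (0, 1/6)
6. F lies on line BL with BF:FL = 3:4 ⇒ F = (3/14, 0)
2·[FCZ] = -1/4, 2·[RCS] = -1/2
[FCZ]:[RCS] = -1/4:-1/2 = 1/2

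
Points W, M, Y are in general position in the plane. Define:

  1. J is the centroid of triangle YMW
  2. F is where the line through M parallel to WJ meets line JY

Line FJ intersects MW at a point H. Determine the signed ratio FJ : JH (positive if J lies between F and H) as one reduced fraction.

FJ:JH = -2

Assign W = (0, 0), M = (1, 0), Y = (0, 1) — the answer is frame-independent, so this choice is without loss of generality.
1. J is the centroid of triangle YMW ⇒ J = (1/3, 1/3)
2. F is where the line through M parallel to WJ meets line JY ⇒ F = (2/3, -1/3)
line FJ meets MW at H = (1/2, 0)
J = F + t·(H−F) with t = 2, so FJ:JH = 2:-1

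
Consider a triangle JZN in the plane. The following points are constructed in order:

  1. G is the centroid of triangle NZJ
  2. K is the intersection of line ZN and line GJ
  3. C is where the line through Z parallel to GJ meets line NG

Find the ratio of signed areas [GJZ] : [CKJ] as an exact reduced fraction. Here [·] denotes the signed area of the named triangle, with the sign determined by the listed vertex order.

Assign J = (0, 0), Z = (1, 0), N = (0, 1) — the answer is frame-independent, so this choice is without loss of generality.
1. G is the centroid of triangle NZJ ⇒ G = (1/3, 1/3)
2. K is the intersection of line ZN and line GJ ⇒ K = (1/2, 1/2)
3. C is where the line through Z parallel to GJ meets line NG ⇒ C = (2/3, -1/3)
2·[GJZ] = 1/3, 2·[CKJ] = 1/2
[GJZ]:[CKJ] = 1/3:1/2 = 2/3

[GJZ]:[CKJ] = 2/3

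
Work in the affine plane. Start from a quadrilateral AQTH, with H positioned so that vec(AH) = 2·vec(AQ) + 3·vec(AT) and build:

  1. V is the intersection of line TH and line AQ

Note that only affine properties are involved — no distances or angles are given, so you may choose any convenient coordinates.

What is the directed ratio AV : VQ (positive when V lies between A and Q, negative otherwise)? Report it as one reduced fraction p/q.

AV:VQ = -1/2

Assign A = (0, 0), Q = (1, 0), T = (0, 1), H = (2, 3) — the answer is frame-independent, so this choice is without loss of generality.
1. V is the intersection of line TH and line AQ ⇒ V = (-1, 0)
V = A + t·(Q−A) with t = -1, so AV:VQ = t:(1−t) = -1:2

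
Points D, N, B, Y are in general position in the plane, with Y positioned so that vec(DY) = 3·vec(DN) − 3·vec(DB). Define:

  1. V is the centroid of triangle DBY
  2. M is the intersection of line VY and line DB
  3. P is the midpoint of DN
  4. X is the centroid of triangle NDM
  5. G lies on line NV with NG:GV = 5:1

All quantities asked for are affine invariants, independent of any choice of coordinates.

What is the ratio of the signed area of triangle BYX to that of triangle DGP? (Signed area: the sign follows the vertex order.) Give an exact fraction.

[BYX]:[DGP] = -21/5

Assign D = (0, 0), N = (1, 0), B = (0, 1), Y = (3, -3) — the answer is frame-independent, so this choice is without loss of generality.
1. V is the centroid of triangle DBY ⇒ V = (1, -2/3)
2. M is the intersection of line VY and line DB ⇒ M = (0, 1/2)
3. P is the midpoint of DN ⇒ P = (1/2, 0)
4. X is the centroid of triangle NDM ⇒ X = (1/3, 1/6)
5. G lies on line NV with NG:GV = 5:1 ⇒ G = (1, -5/9)
2·[BYX] = -7/6, 2·[DGP] = 5/18
[BYX]:[DGP] = -7/6:5/18 = -21/5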